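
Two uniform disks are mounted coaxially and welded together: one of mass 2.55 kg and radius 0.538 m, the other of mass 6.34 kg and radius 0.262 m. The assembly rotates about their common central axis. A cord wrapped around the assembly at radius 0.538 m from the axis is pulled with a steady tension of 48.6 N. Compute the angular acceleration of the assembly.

I = ½M₁R₁² + ½M₂R₂² = ½(2.55)(0.538)² + ½(6.34)(0.262)² = 0.5866 kg·m².
τ = F r = (48.6)(0.538) = 26.15 N·m.
α = τ/I = 26.15/0.5866 = 44.57 rad/s².

α ≈ 44.6 rad/s²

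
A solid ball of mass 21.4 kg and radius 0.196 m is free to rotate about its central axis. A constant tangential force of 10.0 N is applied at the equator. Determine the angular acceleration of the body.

α ≈ 5.96 rad/s²

I = (2/5)MR² = (2/5)(21.4)(0.196)² = 0.3288 kg·m².
τ = F R = (10.0)(0.196) = 1.960 N·m.
Newton's second law for rotation, τ = Iα, gives α = τ/I = 1.960/0.3288 = 5.960 rad/s².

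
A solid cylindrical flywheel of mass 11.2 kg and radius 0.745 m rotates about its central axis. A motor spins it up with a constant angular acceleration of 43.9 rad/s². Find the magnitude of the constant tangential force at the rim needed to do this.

I = ½MR² = (1/2)(11.2)(0.745)² = 3.108 kg·m².
The required torque is τ = Iα = (3.108)(43.90) = 136.4 N·m.
A tangential force at the rim gives τ = FR, so F = τ/R = 136.4/0.745 = 183.2 N.

F ≈ 183 N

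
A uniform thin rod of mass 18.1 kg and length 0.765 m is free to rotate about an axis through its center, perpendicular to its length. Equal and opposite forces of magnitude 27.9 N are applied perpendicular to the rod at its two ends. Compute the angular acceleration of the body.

α ≈ 24.2 rad/s²

I = (1/12)ML² = (1/12)(18.1)(0.765)² = 0.8827 kg·m².
The couple gives τ = F·(L/2) + F·(L/2) = F L = (27.9)(0.765) = 21.34 N·m.
Newton's second law for rotation, τ = Iα, gives α = τ/I = 21.34/0.8827 = 24.18 rad/s².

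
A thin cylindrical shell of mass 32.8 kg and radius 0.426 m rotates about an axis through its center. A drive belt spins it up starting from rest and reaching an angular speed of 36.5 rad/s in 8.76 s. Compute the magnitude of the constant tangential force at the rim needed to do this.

I = MR² = (32.8)(0.426)² = 5.952 kg·m².
α = Δω/Δt = (36.5 − 0)/8.76 = 4.167 rad/s².
The required torque is τ = Iα = (5.952)(4.167) = 24.80 N·m.
A tangential force at the rim gives τ = FR, so F = τ/R = 24.80/0.426 = 58.22 N.

F ≈ 58.2 N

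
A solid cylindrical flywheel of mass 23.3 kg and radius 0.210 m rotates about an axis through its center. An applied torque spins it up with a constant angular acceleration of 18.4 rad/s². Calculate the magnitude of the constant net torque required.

τ ≈ 9.45 N·m

I = ½MR² = (1/2)(23.3)(0.210)² = 0.5138 kg·m².
τ = Iα = (0.5138)(18.40) = 9.453 N·m.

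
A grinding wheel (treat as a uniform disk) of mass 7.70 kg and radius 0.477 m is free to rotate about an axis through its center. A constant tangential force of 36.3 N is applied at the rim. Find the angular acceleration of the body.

I = ½MR² = (1/2)(7.70)(0.477)² = 0.8760 kg·m².
τ = F R = (36.3)(0.477) = 17.32 N·m.
From τ = Iα: α = 17.32/0.8760 = 19.77 rad/s².

α ≈ 19.8 rad/s²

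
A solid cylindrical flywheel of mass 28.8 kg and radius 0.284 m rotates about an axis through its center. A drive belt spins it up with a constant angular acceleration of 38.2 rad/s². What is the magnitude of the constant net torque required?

τ ≈ 44.4 N·m

I = ½MR² = (1/2)(28.8)(0.284)² = 1.161 kg·m².
τ = Iα = (1.161)(38.20) = 44.37 N·m.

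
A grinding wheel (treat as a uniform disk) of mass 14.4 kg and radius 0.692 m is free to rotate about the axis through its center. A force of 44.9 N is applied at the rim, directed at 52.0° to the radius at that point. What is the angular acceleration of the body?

I = ½MR² = (1/2)(14.4)(0.692)² = 3.448 kg·m².
Only the tangential component produces torque: τ = F R sinθ = (44.9)(0.692) sin 52.0° = 24.48 N·m.
Newton's second law for rotation, τ = Iα, gives α = τ/I = 24.48/3.448 = 7.101 rad/s².

α ≈ 7.10 rad/s²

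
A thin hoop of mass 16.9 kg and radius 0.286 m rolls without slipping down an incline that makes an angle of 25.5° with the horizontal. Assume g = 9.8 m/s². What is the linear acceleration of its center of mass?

a ≈ 2.11 m/s²

Translation along the incline: Mg sinθ − f = Ma.
Rotation about the center: fR = Iα with I = MR². No-slip gives a = αR, so f = (I/R²)a = M a.
Substituting: Mg sinθ = (1 + 1.000)Ma, so a = g sinθ/(1 + 1.000) = (9.8) sin 25.5° / 2.000 = 2.110 m/s².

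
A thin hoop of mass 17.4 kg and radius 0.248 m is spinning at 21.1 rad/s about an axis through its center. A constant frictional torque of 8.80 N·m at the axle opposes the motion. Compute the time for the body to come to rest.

t ≈ 2.57 s

I = MR² = (17.4)(0.248)² = 1.070 kg·m².
The net torque has magnitude 8.80 N·m, opposing ω.
|α| = τ/I = 8.800/1.070 = 8.223 rad/s² (deceleration).
0 = ω₀ − |α|t ⇒ t = ω₀/|α| = 21.1/8.223 = 2.566 s.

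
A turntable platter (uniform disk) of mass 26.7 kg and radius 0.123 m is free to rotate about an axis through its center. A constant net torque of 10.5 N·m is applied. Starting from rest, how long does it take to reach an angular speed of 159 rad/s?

I = ½MR² = (1/2)(26.7)(0.123)² = 0.2020 kg·m².
α = τ/I = 10.5/0.2020 = 51.99 rad/s².
ω = αt ⇒ t = ω/α = 159/51.99 = 3.058 s.

t ≈ 3.06 s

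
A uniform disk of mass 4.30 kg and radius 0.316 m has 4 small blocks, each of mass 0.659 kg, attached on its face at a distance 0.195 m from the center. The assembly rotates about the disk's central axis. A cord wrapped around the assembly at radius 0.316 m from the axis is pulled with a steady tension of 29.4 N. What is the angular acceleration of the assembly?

I_disk = ½MR² = ½(4.30)(0.316)² = 0.2147 kg·m².
I_blocks = 4·m·r² = 4(0.659)(0.195)² = 0.1002 kg·m².
Total I = 0.3149 kg·m².
τ = F r = (29.4)(0.316) = 9.290 N·m.
α = τ/I = 9.290/0.3149 = 29.50 rad/s².

α ≈ 29.5 rad/s²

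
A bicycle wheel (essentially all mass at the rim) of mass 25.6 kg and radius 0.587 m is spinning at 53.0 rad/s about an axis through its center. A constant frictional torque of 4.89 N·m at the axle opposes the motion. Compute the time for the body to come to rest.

t ≈ 95.6 s

I = MR² = (25.6)(0.587)² = 8.821 kg·m².
The net torque has magnitude 4.89 N·m, opposing ω.
|α| = τ/I = 4.890/8.821 = 0.5544 rad/s² (deceleration).
0 = ω₀ − |α|t ⇒ t = ω₀/|α| = 53.0/0.5544 = 95.61 s.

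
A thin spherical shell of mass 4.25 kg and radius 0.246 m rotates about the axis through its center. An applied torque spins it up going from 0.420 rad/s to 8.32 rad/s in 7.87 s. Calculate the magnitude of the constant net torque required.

I = (2/3)MR² = (2/3)(4.25)(0.246)² = 0.1715 kg·m².
α = Δω/Δt = (8.32 − 0.420)/7.87 = 1.004 rad/s².
τ = Iα = (0.1715)(1.004) = 0.1721 N·m.

τ ≈ 0.172 N·m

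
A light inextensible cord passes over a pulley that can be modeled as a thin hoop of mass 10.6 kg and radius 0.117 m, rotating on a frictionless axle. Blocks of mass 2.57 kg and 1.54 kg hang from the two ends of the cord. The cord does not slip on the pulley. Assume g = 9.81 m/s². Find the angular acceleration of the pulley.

I = MR² = (10.6)(0.117)² = 0.1451 kg·m².
Heavier block: m₁g − T₁ = m₁a. Lighter block: T₂ − m₂g = m₂a.
Pulley: (T₁ − T₂)R = Iα = I(a/R), so T₁ − T₂ = (I/R²)a = 1·M_p a = 10.60·a.
Adding the three: (m₁ − m₂)g = (m₁ + m₂ + 10.60)a, so a = (2.57 − 1.54)(9.81)/(2.57 + 1.54 + 10.60) = 0.6869 m/s².
α = a/R = 0.6869/0.117 = 5.871 rad/s².

α ≈ 5.87 rad/s²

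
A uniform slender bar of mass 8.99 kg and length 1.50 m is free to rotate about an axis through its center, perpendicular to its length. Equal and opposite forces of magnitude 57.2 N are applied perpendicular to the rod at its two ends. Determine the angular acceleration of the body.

I = (1/12)ML² = (1/12)(8.99)(1.50)² = 1.686 kg·m².
The couple gives τ = F·(L/2) + F·(L/2) = F L = (57.2)(1.50) = 85.80 N·m.
Newton's second law for rotation, τ = Iα, gives α = τ/I = 85.80/1.686 = 50.90 rad/s².

α ≈ 50.9 rad/s²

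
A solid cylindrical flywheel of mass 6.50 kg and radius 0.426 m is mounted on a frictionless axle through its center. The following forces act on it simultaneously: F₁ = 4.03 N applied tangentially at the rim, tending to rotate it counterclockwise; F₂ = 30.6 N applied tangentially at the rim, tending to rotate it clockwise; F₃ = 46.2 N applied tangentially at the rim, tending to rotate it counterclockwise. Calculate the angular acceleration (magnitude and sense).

α ≈ 14.2 rad/s², counterclockwise

I = ½MR² = (1/2)(6.50)(0.426)² = 0.5898 kg·m².
Taking counterclockwise as positive: τ₁ = +(4.03)(0.426) = +1.717 N·m; τ₂ = −(30.6)(0.426) = −13.04 N·m; τ₃ = +(46.2)(0.426) = +19.68 N·m.
Net torque τ = 8.362 N·m.
α = τ/I = 8.362/0.5898 = 14.18 rad/s².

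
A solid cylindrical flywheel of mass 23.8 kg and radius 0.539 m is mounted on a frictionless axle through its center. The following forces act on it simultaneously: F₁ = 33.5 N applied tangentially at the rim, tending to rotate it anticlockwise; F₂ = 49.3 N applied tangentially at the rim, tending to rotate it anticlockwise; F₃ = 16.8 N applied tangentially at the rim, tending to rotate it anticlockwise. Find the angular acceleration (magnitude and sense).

I = ½MR² = (1/2)(23.8)(0.539)² = 3.457 kg·m².
Taking anticlockwise as positive: τ₁ = +(33.5)(0.539) = +18.06 N·m; τ₂ = +(49.3)(0.539) = +26.57 N·m; τ₃ = +(16.8)(0.539) = +9.055 N·m.
Net torque τ = 53.68 N·m.
α = τ/I = 53.68/3.457 = 15.53 rad/s².

α ≈ 15.5 rad/s², anticlockwise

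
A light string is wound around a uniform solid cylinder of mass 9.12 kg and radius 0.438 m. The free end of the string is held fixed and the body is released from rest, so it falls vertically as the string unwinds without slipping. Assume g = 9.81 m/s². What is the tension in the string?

T ≈ 29.8 N

Translation: Mg − T = Ma. Rotation about the center: TR = Iα with I = ½MR².
With a = αR: T = (I/R²)a = (1/2)M a, so Mg = (1 + 0.5000)Ma.
a = g/(1 + 0.5000) = 9.81/1.500 = 6.540 m/s².
T = 0.5000·M·a = (0.5000)(9.12)(6.540) = 29.82 N.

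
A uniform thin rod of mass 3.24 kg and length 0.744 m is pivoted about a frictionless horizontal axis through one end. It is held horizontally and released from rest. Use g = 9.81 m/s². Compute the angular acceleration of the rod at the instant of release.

About the pivot, I = (1/3)ML² = (1/3)(3.24)(0.744)² = 0.5978 kg·m².
The weight acts at the center, a distance L/2 = 0.3720 m from the pivot; τ = Mg(L/2) = 11.82 N·m.
α = τ/I = 11.82/0.5978 = 19.78 rad/s².

α ≈ 19.8 rad/s²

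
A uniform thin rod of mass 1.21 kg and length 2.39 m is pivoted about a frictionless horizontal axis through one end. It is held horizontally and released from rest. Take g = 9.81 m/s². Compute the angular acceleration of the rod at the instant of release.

About the pivot, I = (1/3)ML² = (1/3)(1.21)(2.39)² = 2.304 kg·m².
The weight acts at the center, a distance L/2 = 1.195 m from the pivot; τ = Mg(L/2) = 14.18 N·m.
α = τ/I = 14.18/2.304 = 6.157 rad/s².

α ≈ 6.16 rad/s²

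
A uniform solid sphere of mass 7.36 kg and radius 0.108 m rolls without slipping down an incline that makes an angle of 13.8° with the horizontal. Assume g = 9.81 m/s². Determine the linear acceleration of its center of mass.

a ≈ 1.67 m/s²

Translation along the incline: Mg sinθ − f = Ma.
Rotation about the center: fR = Iα with I = (2/5)MR². No-slip gives a = αR, so f = (I/R²)a = (2/5)M a.
Substituting: Mg sinθ = (1 + 0.4000)Ma, so a = g sinθ/(1 + 0.4000) = (9.81) sin 13.8° / 1.400 = 1.671 m/s².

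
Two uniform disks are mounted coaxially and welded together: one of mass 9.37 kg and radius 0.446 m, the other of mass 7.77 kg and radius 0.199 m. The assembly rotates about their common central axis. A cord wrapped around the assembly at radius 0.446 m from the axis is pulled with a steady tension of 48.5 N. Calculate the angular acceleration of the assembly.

α ≈ 19.9 rad/s²

I = ½M₁R₁² + ½M₂R₂² = ½(9.37)(0.446)² + ½(7.77)(0.199)² = 1.086 kg·m².
τ = F r = (48.5)(0.446) = 21.63 N·m.
α = τ/I = 21.63/1.086 = 19.92 rad/s².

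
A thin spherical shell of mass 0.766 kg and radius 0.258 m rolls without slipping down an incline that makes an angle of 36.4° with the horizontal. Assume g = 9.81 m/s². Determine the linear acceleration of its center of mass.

Translation along the incline: Mg sinθ − f = Ma.
Rotation about the center: fR = Iα with I = (2/3)MR². No-slip gives a = αR, so f = (I/R²)a = (2/3)M a.
Substituting: Mg sinθ = (1 + 0.6667)Ma, so a = g sinθ/(1 + 0.6667) = (9.81) sin 36.4° / 1.667 = 3.493 m/s².

a ≈ 3.49 m/s²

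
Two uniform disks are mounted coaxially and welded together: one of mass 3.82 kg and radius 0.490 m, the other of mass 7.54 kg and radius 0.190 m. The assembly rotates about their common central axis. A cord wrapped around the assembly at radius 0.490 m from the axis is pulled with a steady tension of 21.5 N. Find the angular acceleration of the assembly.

I = ½M₁R₁² + ½M₂R₂² = ½(3.82)(0.490)² + ½(7.54)(0.190)² = 0.5947 kg·m².
τ = F r = (21.5)(0.490) = 10.54 N·m.
α = τ/I = 10.54/0.5947 = 17.72 rad/s².

α ≈ 17.7 rad/s²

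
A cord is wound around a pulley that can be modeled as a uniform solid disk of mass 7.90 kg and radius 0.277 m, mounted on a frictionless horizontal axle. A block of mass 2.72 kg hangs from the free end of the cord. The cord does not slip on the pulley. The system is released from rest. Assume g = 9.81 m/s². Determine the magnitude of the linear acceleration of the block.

I = ½MR² = (1/2)(7.90)(0.277)² = 0.3031 kg·m².
Block: mg − T = ma. Pulley: TR = Iα. No-slip: a = αR, so T = (I/R²)a = 3.950·a.
Then mg = (m + 3.950)a, so a = (2.72)(9.81)/(2.72 + 3.950) = 4.000 m/s².

a ≈ 4.00 m/s²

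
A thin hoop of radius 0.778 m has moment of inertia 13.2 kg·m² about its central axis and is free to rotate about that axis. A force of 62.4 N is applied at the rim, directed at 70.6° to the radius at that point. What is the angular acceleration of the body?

Only the tangential component produces torque: τ = F R sinθ = (62.4)(0.778) sin 70.6° = 45.79 N·m.
From τ = Iα: α = 45.79/13.20 = 3.469 rad/s².

α ≈ 3.47 rad/s²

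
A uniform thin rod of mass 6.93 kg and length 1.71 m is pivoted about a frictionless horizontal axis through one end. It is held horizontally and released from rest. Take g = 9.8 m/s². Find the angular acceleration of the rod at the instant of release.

About the pivot, I = (1/3)ML² = (1/3)(6.93)(1.71)² = 6.755 kg·m².
The weight acts at the center, a distance L/2 = 0.8550 m from the pivot; τ = Mg(L/2) = 58.07 N·m.
α = τ/I = 58.07/6.755 = 8.596 rad/s².

α ≈ 8.60 rad/s²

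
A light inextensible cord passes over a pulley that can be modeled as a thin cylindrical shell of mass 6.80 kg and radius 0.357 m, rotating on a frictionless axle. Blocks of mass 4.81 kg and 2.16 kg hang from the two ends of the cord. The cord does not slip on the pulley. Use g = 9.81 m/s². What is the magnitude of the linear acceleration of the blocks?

I = MR² = (6.80)(0.357)² = 0.8667 kg·m².
Heavier block: m₁g − T₁ = m₁a. Lighter block: T₂ − m₂g = m₂a.
Pulley: (T₁ − T₂)R = Iα = I(a/R), so T₁ − T₂ = (I/R²)a = 1·M_p a = 6.800·a.
Adding the three: (m₁ − m₂)g = (m₁ + m₂ + 6.800)a, so a = (4.81 − 2.16)(9.81)/(4.81 + 2.16 + 6.800) = 1.888 m/s².

a ≈ 1.89 m/s²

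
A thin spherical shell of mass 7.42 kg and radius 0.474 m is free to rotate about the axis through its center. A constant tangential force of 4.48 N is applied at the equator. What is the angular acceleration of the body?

α ≈ 1.91 rad/s²

I = (2/3)MR² = (2/3)(7.42)(0.474)² = 1.111 kg·m².
τ = F R = (4.48)(0.474) = 2.124 N·m.
Newton's second law for rotation, τ = Iα, gives α = τ/I = 2.124/1.111 = 1.911 rad/s².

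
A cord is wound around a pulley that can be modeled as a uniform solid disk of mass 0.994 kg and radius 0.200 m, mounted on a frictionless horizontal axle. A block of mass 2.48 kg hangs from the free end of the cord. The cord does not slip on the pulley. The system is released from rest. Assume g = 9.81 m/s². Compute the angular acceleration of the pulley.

α ≈ 40.9 rad/s²

I = ½MR² = (1/2)(0.994)(0.200)² = 0.01988 kg·m².
Block: mg − T = ma. Pulley: TR = Iα. No-slip: a = αR, so T = (I/R²)a = 0.4970·a.
Then mg = (m + 0.4970)a, so a = (2.48)(9.81)/(2.48 + 0.4970) = 8.172 m/s².
α = a/R = 8.172/0.200 = 40.86 rad/s².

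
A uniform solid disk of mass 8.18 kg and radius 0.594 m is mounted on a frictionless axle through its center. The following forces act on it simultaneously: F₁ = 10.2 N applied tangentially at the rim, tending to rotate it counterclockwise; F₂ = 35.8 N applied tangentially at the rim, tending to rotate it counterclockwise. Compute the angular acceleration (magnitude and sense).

I = ½MR² = (1/2)(8.18)(0.594)² = 1.443 kg·m².
Taking counterclockwise as positive: τ₁ = +(10.2)(0.594) = +6.059 N·m; τ₂ = +(35.8)(0.594) = +21.27 N·m.
Net torque τ = 27.32 N·m.
α = τ/I = 27.32/1.443 = 18.93 rad/s².

α ≈ 18.9 rad/s², counterclockwise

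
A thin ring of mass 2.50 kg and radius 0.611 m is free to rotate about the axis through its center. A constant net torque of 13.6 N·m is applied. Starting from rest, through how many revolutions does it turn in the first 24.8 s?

≈ 713 revolutions

I = MR² = (2.50)(0.611)² = 0.9333 kg·m².
α = τ/I = 13.6/0.9333 = 14.57 rad/s².
θ = ½αt² = ½(14.57)(24.8)² = 4481 rad.
Revolutions = θ/(2π) = 713.2.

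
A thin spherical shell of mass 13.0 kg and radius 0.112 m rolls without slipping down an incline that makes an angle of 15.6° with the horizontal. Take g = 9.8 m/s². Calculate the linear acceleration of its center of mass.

a ≈ 1.58 m/s²

Translation along the incline: Mg sinθ − f = Ma.
Rotation about the center: fR = Iα with I = (2/3)MR². No-slip gives a = αR, so f = (I/R²)a = (2/3)M a.
Substituting: Mg sinθ = (1 + 0.6667)Ma, so a = g sinθ/(1 + 0.6667) = (9.8) sin 15.6° / 1.667 = 1.581 m/s².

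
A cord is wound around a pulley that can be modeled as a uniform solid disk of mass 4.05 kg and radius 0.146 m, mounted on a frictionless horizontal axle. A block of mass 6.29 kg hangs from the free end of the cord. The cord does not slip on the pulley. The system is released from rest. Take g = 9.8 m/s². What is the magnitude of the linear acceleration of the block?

I = ½MR² = (1/2)(4.05)(0.146)² = 0.04316 kg·m².
Block: mg − T = ma. Pulley: TR = Iα. No-slip: a = αR, so T = (I/R²)a = 2.025·a.
Then mg = (m + 2.025)a, so a = (6.29)(9.8)/(6.29 + 2.025) = 7.413 m/s².

a ≈ 7.41 m/s²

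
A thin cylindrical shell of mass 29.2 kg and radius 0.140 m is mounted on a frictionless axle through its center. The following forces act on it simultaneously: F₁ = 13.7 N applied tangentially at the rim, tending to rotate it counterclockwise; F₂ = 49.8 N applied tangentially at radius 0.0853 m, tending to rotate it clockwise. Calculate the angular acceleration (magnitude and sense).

I = MR² = (29.2)(0.140)² = 0.5723 kg·m².
Taking counterclockwise as positive: τ₁ = +(13.7)(0.140) = +1.918 N·m; τ₂ = −(49.8)(0.0853) = −4.248 N·m.
Net torque τ = -2.330 N·m.
α = τ/I = -2.330/0.5723 = -4.071 rad/s².

α ≈ 4.07 rad/s², clockwise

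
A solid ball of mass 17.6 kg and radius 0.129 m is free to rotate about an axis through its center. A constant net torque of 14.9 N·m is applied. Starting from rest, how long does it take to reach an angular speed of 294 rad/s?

t ≈ 2.31 s

I = (2/5)MR² = (2/5)(17.6)(0.129)² = 0.1172 kg·m².
α = τ/I = 14.9/0.1172 = 127.2 rad/s².
ω = αt ⇒ t = ω/α = 294/127.2 = 2.312 s.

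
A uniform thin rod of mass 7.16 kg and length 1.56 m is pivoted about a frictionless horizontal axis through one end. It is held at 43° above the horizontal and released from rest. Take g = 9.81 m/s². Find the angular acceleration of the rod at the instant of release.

About the pivot, I = (1/3)ML² = (1/3)(7.16)(1.56)² = 5.808 kg·m².
The weight acts at the center, a distance L/2 = 0.7800 m from the pivot; τ = Mg(L/2) cos 43° = 40.07 N·m.
α = τ/I = 40.07/5.808 = 6.899 rad/s².
(Equivalently α = (3g/(2L)) cos 43° = 6.899 rad/s².)

α ≈ 6.90 rad/s²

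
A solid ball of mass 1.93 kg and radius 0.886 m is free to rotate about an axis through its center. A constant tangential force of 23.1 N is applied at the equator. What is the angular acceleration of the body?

α ≈ 33.8 rad/s²

I = (2/5)MR² = (2/5)(1.93)(0.886)² = 0.6060 kg·m².
τ = F R = (23.1)(0.886) = 20.47 N·m.
From τ = Iα: α = 20.47/0.6060 = 33.77 rad/s².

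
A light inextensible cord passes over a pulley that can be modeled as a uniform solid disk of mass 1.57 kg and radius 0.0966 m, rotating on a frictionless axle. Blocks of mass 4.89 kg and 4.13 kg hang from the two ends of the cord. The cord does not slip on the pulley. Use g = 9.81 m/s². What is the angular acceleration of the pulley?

I = ½MR² = (1/2)(1.57)(0.0966)² = 0.007325 kg·m².
Heavier block: m₁g − T₁ = m₁a. Lighter block: T₂ − m₂g = m₂a.
Pulley: (T₁ − T₂)R = Iα = I(a/R), so T₁ − T₂ = (I/R²)a = (1/2)M_p a = 0.7850·a.
Adding the three: (m₁ − m₂)g = (m₁ + m₂ + 0.7850)a, so a = (4.89 − 4.13)(9.81)/(4.89 + 4.13 + 0.7850) = 0.7604 m/s².
α = a/R = 0.7604/0.0966 = 7.872 rad/s².

α ≈ 7.87 rad/s²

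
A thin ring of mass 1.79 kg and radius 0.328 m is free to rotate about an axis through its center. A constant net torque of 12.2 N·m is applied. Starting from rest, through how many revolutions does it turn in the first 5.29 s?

≈ 141 revolutions

I = MR² = (1.79)(0.328)² = 0.1926 kg·m².
α = τ/I = 12.2/0.1926 = 63.35 rad/s².
θ = ½αt² = ½(63.35)(5.29)² = 886.4 rad.
Revolutions = θ/(2π) = 141.1.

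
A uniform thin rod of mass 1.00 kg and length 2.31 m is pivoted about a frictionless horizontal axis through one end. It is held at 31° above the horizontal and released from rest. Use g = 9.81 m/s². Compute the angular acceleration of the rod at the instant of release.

α ≈ 5.46 rad/s²

About the pivot, I = (1/3)ML² = (1/3)(1.00)(2.31)² = 1.779 kg·m².
The weight acts at the center, a distance L/2 = 1.155 m from the pivot; τ = Mg(L/2) cos 31° = 9.712 N·m.
α = τ/I = 9.712/1.779 = 5.460 rad/s².
(Equivalently α = (3g/(2L)) cos 31° = 5.460 rad/s².)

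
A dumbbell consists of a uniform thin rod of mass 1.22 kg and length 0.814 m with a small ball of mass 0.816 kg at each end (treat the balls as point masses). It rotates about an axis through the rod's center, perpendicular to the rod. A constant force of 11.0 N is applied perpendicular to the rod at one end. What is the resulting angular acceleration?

α ≈ 13.3 rad/s²

I_rod = (1/12)ML² = (1/12)(1.22)(0.814)² = 0.06736 kg·m².
I_balls = 2·m·(L/2)² = 2(0.816)(0.4070)² = 0.2703 kg·m².
Total I = 0.3377 kg·m².
τ = F·(L/2) = (11.0)(0.407) = 4.477 N·m.
α = τ/I = 4.477/0.3377 = 13.26 rad/s².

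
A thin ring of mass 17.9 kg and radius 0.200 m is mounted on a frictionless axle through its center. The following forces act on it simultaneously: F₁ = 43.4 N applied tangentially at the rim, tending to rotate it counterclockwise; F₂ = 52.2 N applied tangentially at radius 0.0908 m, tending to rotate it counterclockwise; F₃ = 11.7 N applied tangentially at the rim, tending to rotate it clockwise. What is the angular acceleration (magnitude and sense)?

I = MR² = (17.9)(0.200)² = 0.7160 kg·m².
Taking counterclockwise as positive: τ₁ = +(43.4)(0.200) = +8.680 N·m; τ₂ = +(52.2)(0.0908) = +4.740 N·m; τ₃ = −(11.7)(0.200) = −2.340 N·m.
Net torque τ = 11.08 N·m.
α = τ/I = 11.08/0.7160 = 15.47 rad/s².

α ≈ 15.5 rad/s², counterclockwise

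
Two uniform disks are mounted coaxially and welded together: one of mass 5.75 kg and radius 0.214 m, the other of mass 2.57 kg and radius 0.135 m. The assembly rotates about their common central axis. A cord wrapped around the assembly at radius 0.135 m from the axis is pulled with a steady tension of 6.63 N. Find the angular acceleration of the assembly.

α ≈ 5.77 rad/s²

I = ½M₁R₁² + ½M₂R₂² = ½(5.75)(0.214)² + ½(2.57)(0.135)² = 0.1551 kg·m².
τ = F r = (6.63)(0.135) = 0.8951 N·m.
α = τ/I = 0.8951/0.1551 = 5.771 rad/s².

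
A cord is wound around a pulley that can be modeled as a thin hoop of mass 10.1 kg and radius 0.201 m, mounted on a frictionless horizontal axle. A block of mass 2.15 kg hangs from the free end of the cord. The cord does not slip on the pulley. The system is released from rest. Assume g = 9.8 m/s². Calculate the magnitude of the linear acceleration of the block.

I = MR² = (10.1)(0.201)² = 0.4081 kg·m².
Block: mg − T = ma. Pulley: TR = Iα. No-slip: a = αR, so T = (I/R²)a = 10.10·a.
Then mg = (m + 10.10)a, so a = (2.15)(9.8)/(2.15 + 10.10) = 1.720 m/s².

a ≈ 1.72 m/s²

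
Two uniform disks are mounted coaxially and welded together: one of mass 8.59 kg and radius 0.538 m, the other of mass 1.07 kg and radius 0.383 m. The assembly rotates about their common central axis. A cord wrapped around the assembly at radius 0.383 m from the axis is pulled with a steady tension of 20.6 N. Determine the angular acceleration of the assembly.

α ≈ 5.97 rad/s²

I = ½M₁R₁² + ½M₂R₂² = ½(8.59)(0.538)² + ½(1.07)(0.383)² = 1.322 kg·m².
τ = F r = (20.6)(0.383) = 7.890 N·m.
α = τ/I = 7.890/1.322 = 5.970 rad/s².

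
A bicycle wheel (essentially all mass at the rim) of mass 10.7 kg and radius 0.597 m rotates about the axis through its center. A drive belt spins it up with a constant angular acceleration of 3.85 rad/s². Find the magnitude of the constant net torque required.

τ ≈ 14.7 N·m

I = MR² = (10.7)(0.597)² = 3.814 kg·m².
τ = Iα = (3.814)(3.850) = 14.68 N·m.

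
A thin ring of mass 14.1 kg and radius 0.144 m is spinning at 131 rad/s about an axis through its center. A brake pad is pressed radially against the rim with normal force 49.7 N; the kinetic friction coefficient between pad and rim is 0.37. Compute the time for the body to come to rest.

t ≈ 14.5 s

I = MR² = (14.1)(0.144)² = 0.2924 kg·m².
Friction force f = μN = (0.37)(49.7) = 18.39 N at the rim; torque magnitude τ = fR = 2.648 N·m, opposing ω.
|α| = τ/I = 2.648/0.2924 = 9.057 rad/s² (deceleration).
0 = ω₀ − |α|t ⇒ t = ω₀/|α| = 131/9.057 = 14.46 s.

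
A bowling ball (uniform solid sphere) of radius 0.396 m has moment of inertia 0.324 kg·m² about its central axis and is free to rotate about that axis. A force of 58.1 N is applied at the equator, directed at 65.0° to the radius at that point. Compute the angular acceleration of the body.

α ≈ 64.4 rad/s²

Only the tangential component produces torque: τ = F R sinθ = (58.1)(0.396) sin 65.0° = 20.85 N·m.
Newton's second law for rotation, τ = Iα, gives α = τ/I = 20.85/0.3240 = 64.36 rad/s².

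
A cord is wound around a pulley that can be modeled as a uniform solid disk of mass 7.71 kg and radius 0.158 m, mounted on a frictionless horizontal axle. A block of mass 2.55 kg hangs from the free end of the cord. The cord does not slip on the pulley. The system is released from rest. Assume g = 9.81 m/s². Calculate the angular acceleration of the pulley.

α ≈ 24.7 rad/s²

I = ½MR² = (1/2)(7.71)(0.158)² = 0.09624 kg·m².
Block: mg − T = ma. Pulley: TR = Iα. No-slip: a = αR, so T = (I/R²)a = 3.855·a.
Then mg = (m + 3.855)a, so a = (2.55)(9.81)/(2.55 + 3.855) = 3.906 m/s².
α = a/R = 3.906/0.158 = 24.72 rad/s².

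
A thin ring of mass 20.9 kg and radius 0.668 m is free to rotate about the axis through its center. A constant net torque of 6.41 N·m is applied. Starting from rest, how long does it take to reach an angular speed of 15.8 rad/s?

t ≈ 23.0 s

I = MR² = (20.9)(0.668)² = 9.326 kg·m².
α = τ/I = 6.41/9.326 = 0.6873 rad/s².
ω = αt ⇒ t = ω/α = 15.8/0.6873 = 22.99 s.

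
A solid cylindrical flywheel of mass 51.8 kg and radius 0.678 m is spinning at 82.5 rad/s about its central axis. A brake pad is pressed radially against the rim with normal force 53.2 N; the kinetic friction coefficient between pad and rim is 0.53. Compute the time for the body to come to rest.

I = ½MR² = (1/2)(51.8)(0.678)² = 11.91 kg·m².
Friction force f = μN = (0.53)(53.2) = 28.20 N at the rim; torque magnitude τ = fR = 19.12 N·m, opposing ω.
|α| = τ/I = 19.12/11.91 = 1.606 rad/s² (deceleration).
0 = ω₀ − |α|t ⇒ t = ω₀/|α| = 82.5/1.606 = 51.38 s.

t ≈ 51.4 s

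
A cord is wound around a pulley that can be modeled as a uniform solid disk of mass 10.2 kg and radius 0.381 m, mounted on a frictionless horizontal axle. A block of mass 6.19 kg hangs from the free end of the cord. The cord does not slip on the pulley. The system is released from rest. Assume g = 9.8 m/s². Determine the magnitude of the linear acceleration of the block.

I = ½MR² = (1/2)(10.2)(0.381)² = 0.7403 kg·m².
Block: mg − T = ma. Pulley: TR = Iα. No-slip: a = αR, so T = (I/R²)a = 5.100·a.
Then mg = (m + 5.100)a, so a = (6.19)(9.8)/(6.19 + 5.100) = 5.373 m/s².

a ≈ 5.37 m/s²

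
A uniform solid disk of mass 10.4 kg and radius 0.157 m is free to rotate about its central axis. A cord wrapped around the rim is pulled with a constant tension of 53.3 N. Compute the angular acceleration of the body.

α ≈ 65.3 rad/s²

I = ½MR² = (1/2)(10.4)(0.157)² = 0.1282 kg·m².
τ = F R = (53.3)(0.157) = 8.368 N·m.
From τ = Iα: α = 8.368/0.1282 = 65.29 rad/s².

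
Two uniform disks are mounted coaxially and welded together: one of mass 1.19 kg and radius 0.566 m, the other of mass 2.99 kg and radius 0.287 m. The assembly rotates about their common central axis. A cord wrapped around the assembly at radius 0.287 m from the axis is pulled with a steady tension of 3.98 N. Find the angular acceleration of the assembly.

α ≈ 3.64 rad/s²

I = ½M₁R₁² + ½M₂R₂² = ½(1.19)(0.566)² + ½(2.99)(0.287)² = 0.3138 kg·m².
τ = F r = (3.98)(0.287) = 1.142 N·m.
α = τ/I = 1.142/0.3138 = 3.641 rad/s².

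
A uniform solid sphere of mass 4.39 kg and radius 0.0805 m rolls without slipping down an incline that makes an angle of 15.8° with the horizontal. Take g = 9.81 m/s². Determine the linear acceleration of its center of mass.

Translation along the incline: Mg sinθ − f = Ma.
Rotation about the center: fR = Iα with I = (2/5)MR². No-slip gives a = αR, so f = (I/R²)a = (2/5)M a.
Substituting: Mg sinθ = (1 + 0.4000)Ma, so a = g sinθ/(1 + 0.4000) = (9.81) sin 15.8° / 1.400 = 1.908 m/s².

a ≈ 1.91 m/s²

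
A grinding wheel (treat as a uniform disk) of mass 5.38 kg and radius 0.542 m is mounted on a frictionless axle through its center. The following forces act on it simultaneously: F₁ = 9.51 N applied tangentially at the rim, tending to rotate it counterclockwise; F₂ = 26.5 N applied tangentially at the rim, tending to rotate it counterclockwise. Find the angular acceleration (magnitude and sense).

α ≈ 24.7 rad/s², counterclockwise

I = ½MR² = (1/2)(5.38)(0.542)² = 0.7902 kg·m².
Taking counterclockwise as positive: τ₁ = +(9.51)(0.542) = +5.154 N·m; τ₂ = +(26.5)(0.542) = +14.36 N·m.
Net torque τ = 19.52 N·m.
α = τ/I = 19.52/0.7902 = 24.70 rad/s².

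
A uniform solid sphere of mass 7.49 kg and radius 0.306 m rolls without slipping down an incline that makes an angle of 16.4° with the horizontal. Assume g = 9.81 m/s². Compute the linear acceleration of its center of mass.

Translation along the incline: Mg sinθ − f = Ma.
Rotation about the center: fR = Iα with I = (2/5)MR². No-slip gives a = αR, so f = (I/R²)a = (2/5)M a.
Substituting: Mg sinθ = (1 + 0.4000)Ma, so a = g sinθ/(1 + 0.4000) = (9.81) sin 16.4° / 1.400 = 1.978 m/s².

a ≈ 1.98 m/s²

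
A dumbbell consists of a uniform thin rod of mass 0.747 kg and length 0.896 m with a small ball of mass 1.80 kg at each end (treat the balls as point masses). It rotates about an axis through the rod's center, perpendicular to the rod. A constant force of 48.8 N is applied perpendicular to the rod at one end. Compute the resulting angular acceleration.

α ≈ 28.3 rad/s²

I_rod = (1/12)ML² = (1/12)(0.747)(0.896)² = 0.04998 kg·m².
I_balls = 2·m·(L/2)² = 2(1.80)(0.4480)² = 0.7225 kg·m².
Total I = 0.7725 kg·m².
τ = F·(L/2) = (48.8)(0.448) = 21.86 N·m.
α = τ/I = 21.86/0.7725 = 28.30 rad/s².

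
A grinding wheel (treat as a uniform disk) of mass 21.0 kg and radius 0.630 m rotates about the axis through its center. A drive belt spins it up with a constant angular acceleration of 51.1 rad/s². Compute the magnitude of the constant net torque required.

τ ≈ 213 N·m

I = ½MR² = (1/2)(21.0)(0.630)² = 4.167 kg·m².
τ = Iα = (4.167)(51.10) = 213.0 N·m.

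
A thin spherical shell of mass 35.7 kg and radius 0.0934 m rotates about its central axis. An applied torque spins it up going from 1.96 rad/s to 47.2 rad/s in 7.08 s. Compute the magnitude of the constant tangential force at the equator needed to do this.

F ≈ 14.2 N

I = (2/3)MR² = (2/3)(35.7)(0.0934)² = 0.2076 kg·m².
α = Δω/Δt = (47.2 − 1.96)/7.08 = 6.390 rad/s².
The required torque is τ = Iα = (0.2076)(6.390) = 1.327 N·m.
A tangential force at the equator gives τ = FR, so F = τ/R = 1.327/0.0934 = 14.20 N.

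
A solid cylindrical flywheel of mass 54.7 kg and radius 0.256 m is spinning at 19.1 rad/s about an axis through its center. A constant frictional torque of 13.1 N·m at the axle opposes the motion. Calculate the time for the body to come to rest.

I = ½MR² = (1/2)(54.7)(0.256)² = 1.792 kg·m².
The net torque has magnitude 13.1 N·m, opposing ω.
|α| = τ/I = 13.10/1.792 = 7.309 rad/s² (deceleration).
0 = ω₀ − |α|t ⇒ t = ω₀/|α| = 19.1/7.309 = 2.613 s.

t ≈ 2.61 s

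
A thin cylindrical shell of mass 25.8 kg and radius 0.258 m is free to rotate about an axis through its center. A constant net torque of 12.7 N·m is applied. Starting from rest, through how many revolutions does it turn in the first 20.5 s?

≈ 247 revolutions

I = MR² = (25.8)(0.258)² = 1.717 kg·m².
α = τ/I = 12.7/1.717 = 7.395 rad/s².
θ = ½αt² = ½(7.395)(20.5)² = 1554 rad.
Revolutions = θ/(2π) = 247.3.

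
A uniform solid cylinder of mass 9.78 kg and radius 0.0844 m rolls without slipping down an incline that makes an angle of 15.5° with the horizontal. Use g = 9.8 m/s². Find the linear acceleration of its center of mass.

Translation along the incline: Mg sinθ − f = Ma.
Rotation about the center: fR = Iα with I = ½MR². No-slip gives a = αR, so f = (I/R²)a = (1/2)M a.
Substituting: Mg sinθ = (1 + 0.5000)Ma, so a = g sinθ/(1 + 0.5000) = (9.8) sin 15.5° / 1.500 = 1.746 m/s².

a ≈ 1.75 m/s²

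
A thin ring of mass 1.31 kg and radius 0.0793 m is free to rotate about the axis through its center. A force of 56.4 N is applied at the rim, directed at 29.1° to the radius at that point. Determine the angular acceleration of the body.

α ≈ 264 rad/s²

I = MR² = (1.31)(0.0793)² = 0.008238 kg·m².
Only the tangential component produces torque: τ = F R sinθ = (56.4)(0.0793) sin 29.1° = 2.175 N·m.
From τ = Iα: α = 2.175/0.008238 = 264.0 rad/s².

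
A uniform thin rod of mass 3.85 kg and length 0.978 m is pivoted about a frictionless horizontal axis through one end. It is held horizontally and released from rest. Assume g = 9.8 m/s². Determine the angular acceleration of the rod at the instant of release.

About the pivot, I = (1/3)ML² = (1/3)(3.85)(0.978)² = 1.227 kg·m².
The weight acts at the center, a distance L/2 = 0.4890 m from the pivot; τ = Mg(L/2) = 18.45 N·m.
α = τ/I = 18.45/1.227 = 15.03 rad/s².
(Equivalently α = (3g/(2L)) = 15.03 rad/s².)

α ≈ 15.0 rad/s²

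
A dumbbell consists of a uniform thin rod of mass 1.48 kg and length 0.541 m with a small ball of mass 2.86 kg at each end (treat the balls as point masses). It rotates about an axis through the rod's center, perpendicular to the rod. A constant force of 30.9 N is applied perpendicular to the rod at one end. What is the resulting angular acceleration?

α ≈ 18.4 rad/s²

I_rod = (1/12)ML² = (1/12)(1.48)(0.541)² = 0.03610 kg·m².
I_balls = 2·m·(L/2)² = 2(2.86)(0.2705)² = 0.4185 kg·m².
Total I = 0.4546 kg·m².
τ = F·(L/2) = (30.9)(0.271) = 8.358 N·m.
α = τ/I = 8.358/0.4546 = 18.39 rad/s².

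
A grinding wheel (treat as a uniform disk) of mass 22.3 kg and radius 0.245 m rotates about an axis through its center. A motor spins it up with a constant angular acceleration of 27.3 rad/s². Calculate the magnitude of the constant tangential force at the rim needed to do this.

F ≈ 74.6 N

I = ½MR² = (1/2)(22.3)(0.245)² = 0.6693 kg·m².
The required torque is τ = Iα = (0.6693)(27.30) = 18.27 N·m.
A tangential force at the rim gives τ = FR, so F = τ/R = 18.27/0.245 = 74.58 N.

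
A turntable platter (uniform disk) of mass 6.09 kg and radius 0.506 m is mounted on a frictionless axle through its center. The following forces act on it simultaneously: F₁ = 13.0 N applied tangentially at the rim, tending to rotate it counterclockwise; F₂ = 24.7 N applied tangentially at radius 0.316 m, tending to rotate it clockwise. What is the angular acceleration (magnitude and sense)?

I = ½MR² = (1/2)(6.09)(0.506)² = 0.7796 kg·m².
Taking counterclockwise as positive: τ₁ = +(13.0)(0.506) = +6.578 N·m; τ₂ = −(24.7)(0.316) = −7.805 N·m.
Net torque τ = -1.227 N·m.
α = τ/I = -1.227/0.7796 = -1.574 rad/s².

α ≈ 1.57 rad/s², clockwise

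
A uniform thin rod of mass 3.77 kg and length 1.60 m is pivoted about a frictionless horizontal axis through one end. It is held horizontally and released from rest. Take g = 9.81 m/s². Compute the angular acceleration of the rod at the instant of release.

α ≈ 9.20 rad/s²

About the pivot, I = (1/3)ML² = (1/3)(3.77)(1.60)² = 3.217 kg·m².
The weight acts at the center, a distance L/2 = 0.8000 m from the pivot; τ = Mg(L/2) = 29.59 N·m.
α = τ/I = 29.59/3.217 = 9.197 rad/s².
(Equivalently α = (3g/(2L)) = 9.197 rad/s².)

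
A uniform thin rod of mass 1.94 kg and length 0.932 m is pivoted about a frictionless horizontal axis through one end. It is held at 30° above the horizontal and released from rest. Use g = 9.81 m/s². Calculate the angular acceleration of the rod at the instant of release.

About the pivot, I = (1/3)ML² = (1/3)(1.94)(0.932)² = 0.5617 kg·m².
The weight acts at the center, a distance L/2 = 0.4660 m from the pivot; τ = Mg(L/2) cos 30° = 7.680 N·m.
α = τ/I = 7.680/0.5617 = 13.67 rad/s².
(Equivalently α = (3g/(2L)) cos 30° = 13.67 rad/s².)

α ≈ 13.7 rad/s²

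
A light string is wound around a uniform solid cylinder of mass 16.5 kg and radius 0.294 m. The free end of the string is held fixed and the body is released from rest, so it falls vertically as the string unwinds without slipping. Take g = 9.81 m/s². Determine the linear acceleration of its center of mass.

Translation: Mg − T = Ma. Rotation about the center: TR = Iα with I = ½MR².
With a = αR: T = (I/R²)a = (1/2)M a, so Mg = (1 + 0.5000)Ma.
a = g/(1 + 0.5000) = 9.81/1.500 = 6.540 m/s².

a ≈ 6.54 m/s²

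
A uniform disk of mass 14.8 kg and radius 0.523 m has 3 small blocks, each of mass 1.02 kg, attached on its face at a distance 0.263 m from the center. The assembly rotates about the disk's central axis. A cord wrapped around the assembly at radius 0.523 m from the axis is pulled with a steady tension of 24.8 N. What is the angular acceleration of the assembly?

α ≈ 5.80 rad/s²

I_disk = ½MR² = ½(14.8)(0.523)² = 2.024 kg·m².
I_blocks = 3·m·r² = 3(1.02)(0.263)² = 0.2117 kg·m².
Total I = 2.236 kg·m².
τ = F r = (24.8)(0.523) = 12.97 N·m.
α = τ/I = 12.97/2.236 = 5.801 rad/s².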